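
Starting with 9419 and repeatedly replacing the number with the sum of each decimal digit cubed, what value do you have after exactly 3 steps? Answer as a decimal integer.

218

9419 → 9³ + 4³ + 1³ + 9³ = 729 + 64 + 1 + 729 = 1523
1523 → 1³ + 5³ + 2³ + 3³ = 1 + 125 + 8 + 27 = 161
161 → 1³ + 6³ + 1³ = 1 + 216 + 1 = 218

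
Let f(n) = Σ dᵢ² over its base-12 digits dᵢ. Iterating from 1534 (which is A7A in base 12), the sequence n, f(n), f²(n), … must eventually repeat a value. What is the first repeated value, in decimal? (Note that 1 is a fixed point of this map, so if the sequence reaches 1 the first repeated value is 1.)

5

1534 = (10,7,10)_12 → 249
249 = (1,8,9)_12 → 146
146 = (1,0,2)_12 → 5
5 = (5)_12 → 25
25 = (2,1)_12 → 5  — 5 already appeared earlier.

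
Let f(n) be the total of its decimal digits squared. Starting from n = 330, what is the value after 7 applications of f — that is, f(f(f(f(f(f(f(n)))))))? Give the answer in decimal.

330 → 18
18 → 65
65 → 61
61 → 37
37 → 58
58 → 89
89 → 145

145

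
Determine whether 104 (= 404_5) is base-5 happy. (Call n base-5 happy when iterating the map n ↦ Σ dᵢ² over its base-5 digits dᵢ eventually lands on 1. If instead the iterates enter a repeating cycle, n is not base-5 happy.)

104 = (4,0,4)_5 → 4² + 0² + 4² = 16 + 0 + 16 = 32
32 = (1,1,2)_5 → 1² + 1² + 2² = 1 + 1 + 4 = 6
6 = (1,1)_5 → 1² + 1² = 1 + 1 = 2
2 = (2)_5 → 2² = 4
4 = (4)_5 → 4² = 16
16 = (3,1)_5 → 3² + 1² = 9 + 1 = 10
10 = (2,0)_5 → 2² + 0² = 4 + 0 = 4  — 4 already seen; the sequence cycles without reaching 1.

not base-5 happy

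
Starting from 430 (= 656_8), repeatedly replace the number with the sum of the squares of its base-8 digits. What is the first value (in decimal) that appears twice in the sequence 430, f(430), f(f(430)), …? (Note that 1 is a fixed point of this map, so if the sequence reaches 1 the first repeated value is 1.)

430 = (6,5,6)_8 → 6² + 5² + 6² = 36 + 25 + 36 = 97
97 = (1,4,1)_8 → 1² + 4² + 1² = 1 + 16 + 1 = 18
18 = (2,2)_8 → 2² + 2² = 4 + 4 = 8
8 = (1,0)_8 → 1² + 0² = 1 + 0 = 1  — reached the fixed point 1.
1 → 1, so 1 is the first repeated value.

1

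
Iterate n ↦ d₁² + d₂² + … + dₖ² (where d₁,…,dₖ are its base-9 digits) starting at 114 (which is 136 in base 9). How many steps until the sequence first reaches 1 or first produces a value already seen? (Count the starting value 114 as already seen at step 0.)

114 = (1,3,6)_9 → 1² + 3² + 6² = 46
46 = (5,1)_9 → 5² + 1² = 26
26 = (2,8)_9 → 2² + 8² = 68
68 = (7,5)_9 → 7² + 5² = 74
74 = (8,2)_9 → 8² + 2² = 68  — 68 repeats.
That took 5 steps.

5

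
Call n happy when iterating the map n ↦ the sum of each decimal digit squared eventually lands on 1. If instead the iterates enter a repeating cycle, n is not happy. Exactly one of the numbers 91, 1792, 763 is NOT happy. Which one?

1792

91: 91 → 82 → 68 → 100 → 1  — reaches 1 (happy)
1792: 1792 → 135 → 35 → 34 → 25 → 29 → 85 → 89 → 145 → 42 → 20 → 4 → 16 → 37 → 58 → 89  — repeats 89 (not happy)
763: 763 → 94 → 97 → 130 → 10 → 1  — reaches 1 (happy)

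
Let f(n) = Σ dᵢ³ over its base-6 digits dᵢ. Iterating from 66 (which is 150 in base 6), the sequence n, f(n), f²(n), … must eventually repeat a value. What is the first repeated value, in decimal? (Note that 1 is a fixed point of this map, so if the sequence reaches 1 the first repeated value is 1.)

28

66 = (1,5,0)_6 → 1³ + 5³ + 0³ = 126
126 = (3,3,0)_6 → 3³ + 3³ + 0³ = 54
54 = (1,3,0)_6 → 1³ + 3³ + 0³ = 28
28 = (4,4)_6 → 4³ + 4³ = 128
128 = (3,3,2)_6 → 3³ + 3³ + 2³ = 62
62 = (1,4,2)_6 → 1³ + 4³ + 2³ = 73
73 = (2,0,1)_6 → 2³ + 0³ + 1³ = 9
9 = (1,3)_6 → 1³ + 3³ = 28  — 28 already appeared earlier.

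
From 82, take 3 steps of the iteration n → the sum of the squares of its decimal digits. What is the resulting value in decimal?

1

82 → 8² + 2² = 64 + 4 = 68
68 → 6² + 8² = 36 + 64 = 100
100 → 1² + 0² + 0² = 1 + 0 + 0 = 1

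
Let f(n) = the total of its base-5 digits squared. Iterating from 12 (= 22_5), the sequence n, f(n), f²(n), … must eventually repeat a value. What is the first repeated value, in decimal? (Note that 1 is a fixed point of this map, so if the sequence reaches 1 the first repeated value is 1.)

12 = (2,2)_5 → 2² + 2² = 8
8 = (1,3)_5 → 1² + 3² = 10
10 = (2,0)_5 → 2² + 0² = 4
4 = (4)_5 → 4² = 16
16 = (3,1)_5 → 3² + 1² = 10  — 10 already appeared earlier.

10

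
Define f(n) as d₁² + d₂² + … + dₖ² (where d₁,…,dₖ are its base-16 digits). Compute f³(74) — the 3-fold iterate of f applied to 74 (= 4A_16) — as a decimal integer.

17

74 = (4,10)_16 → 4² + 10² = 116
116 = (7,4)_16 → 7² + 4² = 65
65 = (4,1)_16 → 4² + 1² = 17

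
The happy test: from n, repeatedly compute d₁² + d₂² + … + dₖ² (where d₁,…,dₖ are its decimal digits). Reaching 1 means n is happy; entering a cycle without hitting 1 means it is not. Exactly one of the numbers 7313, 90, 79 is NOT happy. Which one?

7313: 7313 → 68 → 100 → 1  — reaches 1 (happy)
90: 90 → 81 → 65 → 61 → 37 → 58 → 89 → 145 → 42 → 20 → 4 → 16 → 37  — repeats 37 (not happy)
79: 79 → 130 → 10 → 1  — reaches 1 (happy)

90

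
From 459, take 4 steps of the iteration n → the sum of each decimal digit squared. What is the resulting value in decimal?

65

459 → 4² + 5² + 9² = 122
122 → 1² + 2² + 2² = 9
9 → 9² = 81
81 → 8² + 1² = 65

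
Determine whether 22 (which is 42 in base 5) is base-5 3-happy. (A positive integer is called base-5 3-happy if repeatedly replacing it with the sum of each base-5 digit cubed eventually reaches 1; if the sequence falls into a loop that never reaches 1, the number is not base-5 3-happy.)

22 = (4,2)_5 → 72
72 = (2,4,2)_5 → 80
80 = (3,1,0)_5 → 28
28 = (1,0,3)_5 → 28  — 28 already seen; the sequence cycles without reaching 1.

not base-5 3-happy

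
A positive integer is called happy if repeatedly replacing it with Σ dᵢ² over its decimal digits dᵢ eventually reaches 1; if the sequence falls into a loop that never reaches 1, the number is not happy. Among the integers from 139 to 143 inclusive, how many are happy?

1

139: 139 → 91 → 82 → 68 → 100 → 1  — happy
140: 140 → 17 → 50 → 25 → 29 → 85 → 89 → 145 → 42 → 20 → 4 → 16 → 37 → 58 → 89  — not happy
141: 141 → 18 → 65 → 61 → 37 → 58 → 89 → 145 → 42 → 20 → 4 → 16 → 37  — not happy
142: 142 → 21 → 5 → 25 → 29 → 85 → 89 → 145 → 42 → 20 → 4 → 16 → 37 → 58 → 89  — not happy
143: 143 → 26 → 40 → 16 → 37 → 58 → 89 → 145 → 42 → 20 → 4 → 16  — not happy
happy: 139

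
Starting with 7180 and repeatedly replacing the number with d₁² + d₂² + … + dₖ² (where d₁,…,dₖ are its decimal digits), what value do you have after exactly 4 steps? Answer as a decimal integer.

61

7180 → 7² + 1² + 8² + 0² = 114
114 → 1² + 1² + 4² = 18
18 → 1² + 8² = 65
65 → 6² + 5² = 61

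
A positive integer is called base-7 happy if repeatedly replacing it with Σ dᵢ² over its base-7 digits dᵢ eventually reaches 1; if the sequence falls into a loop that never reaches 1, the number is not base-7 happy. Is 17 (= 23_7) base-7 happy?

not base-7 happy

17 = (2,3)_7 → 13
13 = (1,6)_7 → 37
37 = (5,2)_7 → 29
29 = (4,1)_7 → 17  — 17 already seen; the sequence cycles without reaching 1.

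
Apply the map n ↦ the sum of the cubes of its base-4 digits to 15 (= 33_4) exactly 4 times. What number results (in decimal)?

9

15 = (3,3)_4 → 3³ + 3³ = 27 + 27 = 54
54 = (3,1,2)_4 → 3³ + 1³ + 2³ = 27 + 1 + 8 = 36
36 = (2,1,0)_4 → 2³ + 1³ + 0³ = 8 + 1 + 0 = 9
9 = (2,1)_4 → 2³ + 1³ = 8 + 1 = 9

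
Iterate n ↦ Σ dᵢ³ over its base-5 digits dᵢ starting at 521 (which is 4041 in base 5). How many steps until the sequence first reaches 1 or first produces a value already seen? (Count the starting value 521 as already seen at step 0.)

5

521 = (4,0,4,1)_5 → 4³ + 0³ + 4³ + 1³ = 64 + 0 + 64 + 1 = 129
129 = (1,0,0,4)_5 → 1³ + 0³ + 0³ + 4³ = 1 + 0 + 0 + 64 = 65
65 = (2,3,0)_5 → 2³ + 3³ + 0³ = 8 + 27 + 0 = 35
35 = (1,2,0)_5 → 1³ + 2³ + 0³ = 1 + 8 + 0 = 9
9 = (1,4)_5 → 1³ + 4³ = 1 + 64 = 65  — 65 repeats.
That took 5 steps.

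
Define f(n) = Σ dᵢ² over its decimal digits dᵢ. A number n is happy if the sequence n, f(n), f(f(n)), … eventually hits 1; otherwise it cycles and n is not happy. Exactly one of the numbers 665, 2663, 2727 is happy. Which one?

665

665: 665 → 97 → 130 → 10 → 1  — reaches 1 (happy)
2663: 2663 → 85 → 89 → 145 → 42 → 20 → 4 → 16 → 37 → 58 → 89  — repeats 89 (not happy)
2727: 2727 → 106 → 37 → 58 → 89 → 145 → 42 → 20 → 4 → 16 → 37  — repeats 37 (not happy)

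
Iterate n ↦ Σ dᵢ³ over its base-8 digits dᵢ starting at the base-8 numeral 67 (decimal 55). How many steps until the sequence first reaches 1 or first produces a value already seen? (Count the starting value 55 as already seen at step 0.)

6

55 = (6,7)_8 → 6³ + 7³ = 559
559 = (1,0,5,7)_8 → 1³ + 0³ + 5³ + 7³ = 469
469 = (7,2,5)_8 → 7³ + 2³ + 5³ = 476
476 = (7,3,4)_8 → 7³ + 3³ + 4³ = 434
434 = (6,6,2)_8 → 6³ + 6³ + 2³ = 440
440 = (6,7,0)_8 → 6³ + 7³ + 0³ = 559  — 559 repeats.
That took 6 steps.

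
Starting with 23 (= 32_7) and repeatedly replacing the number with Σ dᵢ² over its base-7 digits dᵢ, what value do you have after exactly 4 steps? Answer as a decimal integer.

23 = (3,2)_7 → 13
13 = (1,6)_7 → 37
37 = (5,2)_7 → 29
29 = (4,1)_7 → 17

17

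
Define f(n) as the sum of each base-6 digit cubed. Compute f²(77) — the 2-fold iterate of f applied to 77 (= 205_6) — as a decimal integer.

92

77 = (2,0,5)_6 → 133
133 = (3,4,1)_6 → 92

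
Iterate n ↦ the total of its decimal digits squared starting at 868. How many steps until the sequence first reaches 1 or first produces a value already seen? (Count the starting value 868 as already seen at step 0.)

868 → 8² + 6² + 8² = 164
164 → 1² + 6² + 4² = 53
53 → 5² + 3² = 34
34 → 3² + 4² = 25
25 → 2² + 5² = 29
29 → 2² + 9² = 85
85 → 8² + 5² = 89
89 → 8² + 9² = 145
145 → 1² + 4² + 5² = 42
42 → 4² + 2² = 20
20 → 2² + 0² = 4
4 → 4² = 16
16 → 1² + 6² = 37
37 → 3² + 7² = 58
58 → 5² + 8² = 89  — 89 repeats.
That took 15 steps.

15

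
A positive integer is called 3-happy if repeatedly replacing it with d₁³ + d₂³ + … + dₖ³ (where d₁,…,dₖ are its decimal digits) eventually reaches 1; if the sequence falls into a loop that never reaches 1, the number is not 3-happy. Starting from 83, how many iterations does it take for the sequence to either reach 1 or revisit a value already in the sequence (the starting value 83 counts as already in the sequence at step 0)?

83 → 8³ + 3³ = 539
539 → 5³ + 3³ + 9³ = 881
881 → 8³ + 8³ + 1³ = 1025
1025 → 1³ + 0³ + 2³ + 5³ = 134
134 → 1³ + 3³ + 4³ = 92
92 → 9³ + 2³ = 737
737 → 7³ + 3³ + 7³ = 713
713 → 7³ + 1³ + 3³ = 371
371 → 3³ + 7³ + 1³ = 371  — 371 repeats.
That took 9 steps.

9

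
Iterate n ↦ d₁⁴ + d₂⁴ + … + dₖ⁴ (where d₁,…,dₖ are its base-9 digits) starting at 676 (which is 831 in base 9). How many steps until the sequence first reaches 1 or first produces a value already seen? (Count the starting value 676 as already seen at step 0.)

676 = (8,3,1)_9 → 4178
4178 = (5,6,5,2)_9 → 2562
2562 = (3,4,5,6)_9 → 2258
2258 = (3,0,7,8)_9 → 6578
6578 = (1,0,0,1,8)_9 → 4098
4098 = (5,5,5,3)_9 → 1956
1956 = (2,6,1,3)_9 → 1394
1394 = (1,8,1,8)_9 → 8194
8194 = (1,2,2,1,4)_9 → 290
290 = (3,5,2)_9 → 722
722 = (8,8,2)_9 → 8208
8208 = (1,2,2,3,0)_9 → 114
114 = (1,3,6)_9 → 1378
1378 = (1,8,0,1)_9 → 4098  — 4098 repeats.
That took 14 steps.

14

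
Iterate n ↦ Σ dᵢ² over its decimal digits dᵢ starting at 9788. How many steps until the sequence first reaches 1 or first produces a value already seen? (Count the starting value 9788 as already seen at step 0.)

9788 → 9² + 7² + 8² + 8² = 81 + 49 + 64 + 64 = 258
258 → 2² + 5² + 8² = 4 + 25 + 64 = 93
93 → 9² + 3² = 81 + 9 = 90
90 → 9² + 0² = 81 + 0 = 81
81 → 8² + 1² = 64 + 1 = 65
65 → 6² + 5² = 36 + 25 = 61
61 → 6² + 1² = 36 + 1 = 37
37 → 3² + 7² = 9 + 49 = 58
58 → 5² + 8² = 25 + 64 = 89
89 → 8² + 9² = 64 + 81 = 145
145 → 1² + 4² + 5² = 1 + 16 + 25 = 42
42 → 4² + 2² = 16 + 4 = 20
20 → 2² + 0² = 4 + 0 = 4
4 → 4² = 16
16 → 1² + 6² = 1 + 36 = 37  — 37 repeats.
That took 15 steps.

15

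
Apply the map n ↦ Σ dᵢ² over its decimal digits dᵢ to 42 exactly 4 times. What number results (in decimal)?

37

42 → 4² + 2² = 20
20 → 2² + 0² = 4
4 → 4² = 16
16 → 1² + 6² = 37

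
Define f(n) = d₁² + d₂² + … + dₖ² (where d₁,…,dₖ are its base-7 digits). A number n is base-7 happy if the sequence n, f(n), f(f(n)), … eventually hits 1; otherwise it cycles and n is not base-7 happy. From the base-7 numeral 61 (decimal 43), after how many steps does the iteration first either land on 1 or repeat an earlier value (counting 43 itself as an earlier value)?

43 = (6,1)_7 → 37
37 = (5,2)_7 → 29
29 = (4,1)_7 → 17
17 = (2,3)_7 → 13
13 = (1,6)_7 → 37  — 37 repeats.
That took 5 steps.

5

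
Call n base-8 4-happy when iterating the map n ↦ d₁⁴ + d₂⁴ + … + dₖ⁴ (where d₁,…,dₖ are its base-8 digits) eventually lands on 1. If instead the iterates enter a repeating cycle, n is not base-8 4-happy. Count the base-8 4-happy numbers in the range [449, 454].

1

449: 449 → 2402 → 1153 → 33 → 257 → 257  — not base-8 4-happy
450: 450 → 2417 → 2178 → 288 → 512 → 1  — base-8 4-happy
451: 451 → 2482 → 2864 → 2177 → 273 → 273  — not base-8 4-happy
452: 452 → 2657 → 883 → 2003 → 2579 → 722 → 114 → 1313 → 529 → 18 → 32 → 256 → 256  — not base-8 4-happy
453: 453 → 3026 → 3058 → 4338 → 1394 → 1953 → 1634 → 354 → 897 → 1298 → 304 → 1552 → 97 → 258 → 272 → 272  — not base-8 4-happy
454: 454 → 3697 → 3699 → 3779 → 2563 → 706 → 98 → 273 → 273  — not base-8 4-happy
base-8 4-happy: 450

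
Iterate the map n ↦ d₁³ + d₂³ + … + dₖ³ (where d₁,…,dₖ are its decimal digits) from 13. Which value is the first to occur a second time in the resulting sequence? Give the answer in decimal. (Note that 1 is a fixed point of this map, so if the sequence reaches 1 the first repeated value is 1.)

133

13 → 1³ + 3³ = 28
28 → 2³ + 8³ = 520
520 → 5³ + 2³ + 0³ = 133
133 → 1³ + 3³ + 3³ = 55
55 → 5³ + 5³ = 250
250 → 2³ + 5³ + 0³ = 133  — 133 already appeared earlier.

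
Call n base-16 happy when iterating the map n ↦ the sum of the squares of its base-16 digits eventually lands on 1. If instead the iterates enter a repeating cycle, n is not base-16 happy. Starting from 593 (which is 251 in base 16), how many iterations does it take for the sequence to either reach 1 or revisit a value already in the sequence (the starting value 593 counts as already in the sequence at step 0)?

9

593 = (2,5,1)_16 → 2² + 5² + 1² = 30
30 = (1,14)_16 → 1² + 14² = 197
197 = (12,5)_16 → 12² + 5² = 169
169 = (10,9)_16 → 10² + 9² = 181
181 = (11,5)_16 → 11² + 5² = 146
146 = (9,2)_16 → 9² + 2² = 85
85 = (5,5)_16 → 5² + 5² = 50
50 = (3,2)_16 → 3² + 2² = 13
13 = (13)_16 → 13² = 169  — 169 repeats.
That took 9 steps.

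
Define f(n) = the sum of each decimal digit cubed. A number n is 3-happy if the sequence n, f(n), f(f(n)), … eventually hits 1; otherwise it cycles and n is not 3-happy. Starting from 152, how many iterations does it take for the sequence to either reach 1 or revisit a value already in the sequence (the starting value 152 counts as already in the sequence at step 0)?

6

152 → 1³ + 5³ + 2³ = 1 + 125 + 8 = 134
134 → 1³ + 3³ + 4³ = 1 + 27 + 64 = 92
92 → 9³ + 2³ = 729 + 8 = 737
737 → 7³ + 3³ + 7³ = 343 + 27 + 343 = 713
713 → 7³ + 1³ + 3³ = 343 + 1 + 27 = 371
371 → 3³ + 7³ + 1³ = 27 + 343 + 1 = 371  — 371 repeats.
That took 6 steps.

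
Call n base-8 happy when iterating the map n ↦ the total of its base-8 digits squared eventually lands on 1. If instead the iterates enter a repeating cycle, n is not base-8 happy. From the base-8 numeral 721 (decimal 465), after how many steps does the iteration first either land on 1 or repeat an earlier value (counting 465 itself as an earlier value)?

465 = (7,2,1)_8 → 54
54 = (6,6)_8 → 72
72 = (1,1,0)_8 → 2
2 = (2)_8 → 4
4 = (4)_8 → 16
16 = (2,0)_8 → 4  — 4 repeats.
That took 6 steps.

6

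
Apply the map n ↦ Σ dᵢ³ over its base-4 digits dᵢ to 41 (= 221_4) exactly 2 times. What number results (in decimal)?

41 = (2,2,1)_4 → 17
17 = (1,0,1)_4 → 2

2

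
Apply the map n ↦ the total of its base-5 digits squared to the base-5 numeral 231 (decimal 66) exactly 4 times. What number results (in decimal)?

66 = (2,3,1)_5 → 2² + 3² + 1² = 4 + 9 + 1 = 14
14 = (2,4)_5 → 2² + 4² = 4 + 16 = 20
20 = (4,0)_5 → 4² + 0² = 16 + 0 = 16
16 = (3,1)_5 → 3² + 1² = 9 + 1 = 10

10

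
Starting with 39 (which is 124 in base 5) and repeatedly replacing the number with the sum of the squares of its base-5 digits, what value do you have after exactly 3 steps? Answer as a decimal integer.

13

39 = (1,2,4)_5 → 1² + 2² + 4² = 1 + 4 + 16 = 21
21 = (4,1)_5 → 4² + 1² = 16 + 1 = 17
17 = (3,2)_5 → 3² + 2² = 9 + 4 = 13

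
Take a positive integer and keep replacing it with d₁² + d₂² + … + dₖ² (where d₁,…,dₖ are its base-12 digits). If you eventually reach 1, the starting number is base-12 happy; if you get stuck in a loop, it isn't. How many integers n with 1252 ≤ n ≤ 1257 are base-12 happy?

1252: 1252 → 144 → 1  (reaches 1)
1253: 1253 → 153 → 82 → 136 → 137 → 146 → 5 → 25 → 5  (repeats 5)
1254: 1254 → 164 → 66 → 61 → 26 → 8 → 64 → 41 → 34 → 104 → 128 → 164  (repeats 164)
1255: 1255 → 177 → 86 → 53 → 41 → 34 → 104 → 128 → 164 → 66 → 61 → 26 → 8 → 64 → 41  (repeats 41)
1256: 1256 → 192 → 17 → 26 → 8 → 64 → 41 → 34 → 104 → 128 → 164 → 66 → 61 → 26  (repeats 26)
1257: 1257 → 209 → 51 → 25 → 5 → 25  (repeats 25)
base-12 happy: 1252

1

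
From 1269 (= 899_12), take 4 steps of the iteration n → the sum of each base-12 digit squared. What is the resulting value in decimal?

1269 = (8,9,9)_12 → 8² + 9² + 9² = 226
226 = (1,6,10)_12 → 1² + 6² + 10² = 137
137 = (11,5)_12 → 11² + 5² = 146
146 = (1,0,2)_12 → 1² + 0² + 2² = 5

5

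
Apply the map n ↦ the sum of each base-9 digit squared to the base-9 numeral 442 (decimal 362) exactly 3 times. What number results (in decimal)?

362 = (4,4,2)_9 → 4² + 4² + 2² = 16 + 16 + 4 = 36
36 = (4,0)_9 → 4² + 0² = 16 + 0 = 16
16 = (1,7)_9 → 1² + 7² = 1 + 49 = 50

50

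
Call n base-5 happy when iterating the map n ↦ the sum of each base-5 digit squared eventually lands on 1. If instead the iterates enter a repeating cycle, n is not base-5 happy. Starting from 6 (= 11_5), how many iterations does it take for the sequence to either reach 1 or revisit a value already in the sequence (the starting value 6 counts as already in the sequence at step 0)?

6 = (1,1)_5 → 1² + 1² = 2
2 = (2)_5 → 2² = 4
4 = (4)_5 → 4² = 16
16 = (3,1)_5 → 3² + 1² = 10
10 = (2,0)_5 → 2² + 0² = 4  — 4 repeats.
That took 5 steps.

5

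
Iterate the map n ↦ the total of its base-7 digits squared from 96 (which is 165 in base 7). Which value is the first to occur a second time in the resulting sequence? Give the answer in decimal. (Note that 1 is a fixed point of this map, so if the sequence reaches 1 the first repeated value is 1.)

96 = (1,6,5)_7 → 1² + 6² + 5² = 62
62 = (1,1,6)_7 → 1² + 1² + 6² = 38
38 = (5,3)_7 → 5² + 3² = 34
34 = (4,6)_7 → 4² + 6² = 52
52 = (1,0,3)_7 → 1² + 0² + 3² = 10
10 = (1,3)_7 → 1² + 3² = 10  — 10 already appeared earlier.

10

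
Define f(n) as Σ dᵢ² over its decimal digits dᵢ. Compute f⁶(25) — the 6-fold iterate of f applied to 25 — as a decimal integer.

20

25 → 29
29 → 85
85 → 89
89 → 145
145 → 42
42 → 20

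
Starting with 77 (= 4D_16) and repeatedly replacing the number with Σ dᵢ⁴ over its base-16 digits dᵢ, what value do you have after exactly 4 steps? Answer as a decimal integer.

77 = (4,13)_16 → 4⁴ + 13⁴ = 28817
28817 = (7,0,9,1)_16 → 7⁴ + 0⁴ + 9⁴ + 1⁴ = 8963
8963 = (2,3,0,3)_16 → 2⁴ + 3⁴ + 0⁴ + 3⁴ = 178
178 = (11,2)_16 → 11⁴ + 2⁴ = 14657

14657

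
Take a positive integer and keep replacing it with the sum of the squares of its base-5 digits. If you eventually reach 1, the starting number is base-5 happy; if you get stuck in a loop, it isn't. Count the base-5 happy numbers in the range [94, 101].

2

94: 94 → 34 → 18 → 18  (repeats 18)
95: 95 → 25 → 1  (reaches 1)
96: 96 → 26 → 2 → 4 → 16 → 10 → 4  (repeats 4)
97: 97 → 29 → 17 → 13 → 13  (repeats 13)
98: 98 → 34 → 18 → 18  (repeats 18)
99: 99 → 41 → 11 → 5 → 1  (reaches 1)
100: 100 → 16 → 10 → 4 → 16  (repeats 16)
101: 101 → 17 → 13 → 13  (repeats 13)
base-5 happy: 95, 99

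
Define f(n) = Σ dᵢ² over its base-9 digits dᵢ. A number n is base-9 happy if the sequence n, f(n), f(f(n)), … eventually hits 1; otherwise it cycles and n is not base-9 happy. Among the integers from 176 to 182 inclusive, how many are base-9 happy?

176: 176 → 30 → 18 → 4 → 16 → 50 → 50  (repeats 50)
177: 177 → 41 → 41  (repeats 41)
178: 178 → 54 → 36 → 16 → 50 → 50  (repeats 50)
179: 179 → 69 → 85 → 17 → 65 → 53 → 89 → 65  (repeats 65)
180: 180 → 8 → 64 → 50 → 50  (repeats 50)
181: 181 → 9 → 1  (reaches 1)
182: 182 → 12 → 10 → 2 → 4 → 16 → 50 → 50  (repeats 50)
base-9 happy: 181

1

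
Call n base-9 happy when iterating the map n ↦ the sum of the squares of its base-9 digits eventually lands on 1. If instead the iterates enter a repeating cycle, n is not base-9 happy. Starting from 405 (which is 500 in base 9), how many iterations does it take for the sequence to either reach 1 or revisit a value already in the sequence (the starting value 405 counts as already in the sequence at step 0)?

405 = (5,0,0)_9 → 5² + 0² + 0² = 25 + 0 + 0 = 25
25 = (2,7)_9 → 2² + 7² = 4 + 49 = 53
53 = (5,8)_9 → 5² + 8² = 25 + 64 = 89
89 = (1,0,8)_9 → 1² + 0² + 8² = 1 + 0 + 64 = 65
65 = (7,2)_9 → 7² + 2² = 49 + 4 = 53  — 53 repeats.
That took 5 steps.

5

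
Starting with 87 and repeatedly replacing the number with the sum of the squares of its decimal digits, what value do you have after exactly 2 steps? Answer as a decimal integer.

87 → 8² + 7² = 113
113 → 1² + 1² + 3² = 11

11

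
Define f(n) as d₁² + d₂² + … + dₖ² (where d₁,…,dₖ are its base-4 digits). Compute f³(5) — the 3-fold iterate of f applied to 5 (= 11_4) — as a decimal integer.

1

5 = (1,1)_4 → 2
2 = (2)_4 → 4
4 = (1,0)_4 → 1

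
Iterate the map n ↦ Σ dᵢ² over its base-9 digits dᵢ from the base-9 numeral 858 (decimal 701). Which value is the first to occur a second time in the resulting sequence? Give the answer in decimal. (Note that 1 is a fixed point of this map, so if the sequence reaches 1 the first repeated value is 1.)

701 = (8,5,8)_9 → 8² + 5² + 8² = 153
153 = (1,8,0)_9 → 1² + 8² + 0² = 65
65 = (7,2)_9 → 7² + 2² = 53
53 = (5,8)_9 → 5² + 8² = 89
89 = (1,0,8)_9 → 1² + 0² + 8² = 65  — 65 already appeared earlier.

65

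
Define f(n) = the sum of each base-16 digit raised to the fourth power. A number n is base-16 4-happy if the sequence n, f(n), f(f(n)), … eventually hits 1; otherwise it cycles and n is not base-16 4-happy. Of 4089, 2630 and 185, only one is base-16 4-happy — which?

2630

4089: 4089 → 107811 → 10723 → 45074 → 14658 → 6914 → 14658  — repeats 14658 (not base-16 4-happy)
2630: 2630 → 11552 → 28593 → 66563 → 338 → 642 → 4128 → 17 → 2 → 16 → 1  — reaches 1 (base-16 4-happy)
185: 185 → 21202 → 29218 → 2449 → 13123 → 499 → 50707 → 22114 → 3233 → 30737 → 6499 → 7939 → 50707  — repeats 50707 (not base-16 4-happy)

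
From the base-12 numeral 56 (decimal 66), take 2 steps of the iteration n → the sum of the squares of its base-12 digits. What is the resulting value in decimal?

26

66 = (5,6)_12 → 61
61 = (5,1)_12 → 26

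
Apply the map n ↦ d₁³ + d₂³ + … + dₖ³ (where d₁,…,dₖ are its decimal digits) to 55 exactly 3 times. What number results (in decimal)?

55 → 5³ + 5³ = 250
250 → 2³ + 5³ + 0³ = 133
133 → 1³ + 3³ + 3³ = 55

55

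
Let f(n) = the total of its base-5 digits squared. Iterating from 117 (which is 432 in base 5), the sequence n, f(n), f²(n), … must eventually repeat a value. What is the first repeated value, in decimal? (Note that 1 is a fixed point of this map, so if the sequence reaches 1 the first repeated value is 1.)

13

117 = (4,3,2)_5 → 4² + 3² + 2² = 16 + 9 + 4 = 29
29 = (1,0,4)_5 → 1² + 0² + 4² = 1 + 0 + 16 = 17
17 = (3,2)_5 → 3² + 2² = 9 + 4 = 13
13 = (2,3)_5 → 2² + 3² = 4 + 9 = 13  — 13 already appeared earlier.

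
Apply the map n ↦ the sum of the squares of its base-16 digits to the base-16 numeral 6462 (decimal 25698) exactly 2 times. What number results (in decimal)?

169

25698 = (6,4,6,2)_16 → 92
92 = (5,12)_16 → 169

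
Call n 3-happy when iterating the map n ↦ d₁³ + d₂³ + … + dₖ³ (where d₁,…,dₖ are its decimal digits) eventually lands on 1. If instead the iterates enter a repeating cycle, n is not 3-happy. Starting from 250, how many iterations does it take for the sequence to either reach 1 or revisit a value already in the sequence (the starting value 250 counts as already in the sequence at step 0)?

3

250 → 133
133 → 55
55 → 250  — 250 repeats.
That took 3 steps.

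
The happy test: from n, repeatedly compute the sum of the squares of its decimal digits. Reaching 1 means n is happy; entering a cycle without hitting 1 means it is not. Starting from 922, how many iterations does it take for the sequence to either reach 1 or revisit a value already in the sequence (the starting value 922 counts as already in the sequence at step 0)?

922 → 9² + 2² + 2² = 81 + 4 + 4 = 89
89 → 8² + 9² = 64 + 81 = 145
145 → 1² + 4² + 5² = 1 + 16 + 25 = 42
42 → 4² + 2² = 16 + 4 = 20
20 → 2² + 0² = 4 + 0 = 4
4 → 4² = 16
16 → 1² + 6² = 1 + 36 = 37
37 → 3² + 7² = 9 + 49 = 58
58 → 5² + 8² = 25 + 64 = 89  — 89 repeats.
That took 9 steps.

9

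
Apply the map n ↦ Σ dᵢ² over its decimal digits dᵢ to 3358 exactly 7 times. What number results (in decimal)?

145

3358 → 3² + 3² + 5² + 8² = 9 + 9 + 25 + 64 = 107
107 → 1² + 0² + 7² = 1 + 0 + 49 = 50
50 → 5² + 0² = 25 + 0 = 25
25 → 2² + 5² = 4 + 25 = 29
29 → 2² + 9² = 4 + 81 = 85
85 → 8² + 5² = 64 + 25 = 89
89 → 8² + 9² = 64 + 81 = 145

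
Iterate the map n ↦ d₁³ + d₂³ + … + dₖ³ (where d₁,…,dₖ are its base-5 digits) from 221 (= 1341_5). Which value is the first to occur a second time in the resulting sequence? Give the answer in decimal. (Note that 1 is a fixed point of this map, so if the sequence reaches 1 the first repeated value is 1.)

65

221 = (1,3,4,1)_5 → 1³ + 3³ + 4³ + 1³ = 1 + 27 + 64 + 1 = 93
93 = (3,3,3)_5 → 3³ + 3³ + 3³ = 27 + 27 + 27 = 81
81 = (3,1,1)_5 → 3³ + 1³ + 1³ = 27 + 1 + 1 = 29
29 = (1,0,4)_5 → 1³ + 0³ + 4³ = 1 + 0 + 64 = 65
65 = (2,3,0)_5 → 2³ + 3³ + 0³ = 8 + 27 + 0 = 35
35 = (1,2,0)_5 → 1³ + 2³ + 0³ = 1 + 8 + 0 = 9
9 = (1,4)_5 → 1³ + 4³ = 1 + 64 = 65  — 65 already appeared earlier.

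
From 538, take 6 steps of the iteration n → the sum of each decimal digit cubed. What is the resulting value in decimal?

370

538 → 5³ + 3³ + 8³ = 125 + 27 + 512 = 664
664 → 6³ + 6³ + 4³ = 216 + 216 + 64 = 496
496 → 4³ + 9³ + 6³ = 64 + 729 + 216 = 1009
1009 → 1³ + 0³ + 0³ + 9³ = 1 + 0 + 0 + 729 = 730
730 → 7³ + 3³ + 0³ = 343 + 27 + 0 = 370
370 → 3³ + 7³ + 0³ = 27 + 343 + 0 = 370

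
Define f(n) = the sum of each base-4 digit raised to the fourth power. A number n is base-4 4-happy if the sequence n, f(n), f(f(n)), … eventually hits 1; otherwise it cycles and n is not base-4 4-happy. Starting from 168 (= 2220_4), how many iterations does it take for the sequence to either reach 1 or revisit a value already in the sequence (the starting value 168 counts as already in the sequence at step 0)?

4

168 = (2,2,2,0)_4 → 2⁴ + 2⁴ + 2⁴ + 0⁴ = 48
48 = (3,0,0)_4 → 3⁴ + 0⁴ + 0⁴ = 81
81 = (1,1,0,1)_4 → 1⁴ + 1⁴ + 0⁴ + 1⁴ = 3
3 = (3)_4 → 3⁴ = 81  — 81 repeats.
That took 4 steps.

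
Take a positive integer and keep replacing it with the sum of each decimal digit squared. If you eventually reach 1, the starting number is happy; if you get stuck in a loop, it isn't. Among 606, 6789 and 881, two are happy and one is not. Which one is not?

606: 606 → 72 → 53 → 34 → 25 → 29 → 85 → 89 → 145 → 42 → 20 → 4 → 16 → 37 → 58 → 89  — repeats 89 (not happy)
6789: 6789 → 230 → 13 → 10 → 1  — reaches 1 (happy)
881: 881 → 129 → 86 → 100 → 1  — reaches 1 (happy)

606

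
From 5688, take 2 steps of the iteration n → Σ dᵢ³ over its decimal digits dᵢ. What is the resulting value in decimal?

5688 → 5³ + 6³ + 8³ + 8³ = 1365
1365 → 1³ + 3³ + 6³ + 5³ = 369

369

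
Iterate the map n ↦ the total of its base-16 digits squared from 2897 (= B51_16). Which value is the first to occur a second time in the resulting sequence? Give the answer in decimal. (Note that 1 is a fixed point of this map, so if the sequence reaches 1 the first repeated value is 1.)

2897 = (11,5,1)_16 → 147
147 = (9,3)_16 → 90
90 = (5,10)_16 → 125
125 = (7,13)_16 → 218
218 = (13,10)_16 → 269
269 = (1,0,13)_16 → 170
170 = (10,10)_16 → 200
200 = (12,8)_16 → 208
208 = (13,0)_16 → 169
169 = (10,9)_16 → 181
181 = (11,5)_16 → 146
146 = (9,2)_16 → 85
85 = (5,5)_16 → 50
50 = (3,2)_16 → 13
13 = (13)_16 → 169  — 169 already appeared earlier.

169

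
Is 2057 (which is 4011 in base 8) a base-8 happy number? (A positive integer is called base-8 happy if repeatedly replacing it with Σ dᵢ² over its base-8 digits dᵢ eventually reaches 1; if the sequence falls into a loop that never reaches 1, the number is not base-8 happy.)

2057 = (4,0,1,1)_8 → 4² + 0² + 1² + 1² = 16 + 0 + 1 + 1 = 18
18 = (2,2)_8 → 2² + 2² = 4 + 4 = 8
8 = (1,0)_8 → 1² + 0² = 1 + 0 = 1  — reached 1.

base-8 happy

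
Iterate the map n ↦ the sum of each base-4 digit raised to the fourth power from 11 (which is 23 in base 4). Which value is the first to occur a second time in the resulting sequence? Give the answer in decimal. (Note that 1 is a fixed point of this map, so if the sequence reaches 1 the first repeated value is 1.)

11 = (2,3)_4 → 2⁴ + 3⁴ = 97
97 = (1,2,0,1)_4 → 1⁴ + 2⁴ + 0⁴ + 1⁴ = 18
18 = (1,0,2)_4 → 1⁴ + 0⁴ + 2⁴ = 17
17 = (1,0,1)_4 → 1⁴ + 0⁴ + 1⁴ = 2
2 = (2)_4 → 2⁴ = 16
16 = (1,0,0)_4 → 1⁴ + 0⁴ + 0⁴ = 1  — reached the fixed point 1.
1 → 1, so 1 is the first repeated value.

1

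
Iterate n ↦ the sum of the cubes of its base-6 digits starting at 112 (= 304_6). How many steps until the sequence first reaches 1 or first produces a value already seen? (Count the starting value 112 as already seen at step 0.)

112 = (3,0,4)_6 → 3³ + 0³ + 4³ = 27 + 0 + 64 = 91
91 = (2,3,1)_6 → 2³ + 3³ + 1³ = 8 + 27 + 1 = 36
36 = (1,0,0)_6 → 1³ + 0³ + 0³ = 1 + 0 + 0 = 1  — reached 1.
That took 3 steps.

3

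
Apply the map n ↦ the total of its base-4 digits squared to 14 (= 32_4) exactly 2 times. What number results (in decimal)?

10

14 = (3,2)_4 → 3² + 2² = 9 + 4 = 13
13 = (3,1)_4 → 3² + 1² = 9 + 1 = 10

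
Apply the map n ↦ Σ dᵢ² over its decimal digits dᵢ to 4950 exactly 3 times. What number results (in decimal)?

81

4950 → 4² + 9² + 5² + 0² = 122
122 → 1² + 2² + 2² = 9
9 → 9² = 81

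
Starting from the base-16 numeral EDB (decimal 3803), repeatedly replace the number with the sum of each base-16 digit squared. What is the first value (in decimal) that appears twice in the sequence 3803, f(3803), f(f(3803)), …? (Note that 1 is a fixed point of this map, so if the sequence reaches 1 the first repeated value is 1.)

1

3803 = (14,13,11)_16 → 14² + 13² + 11² = 486
486 = (1,14,6)_16 → 1² + 14² + 6² = 233
233 = (14,9)_16 → 14² + 9² = 277
277 = (1,1,5)_16 → 1² + 1² + 5² = 27
27 = (1,11)_16 → 1² + 11² = 122
122 = (7,10)_16 → 7² + 10² = 149
149 = (9,5)_16 → 9² + 5² = 106
106 = (6,10)_16 → 6² + 10² = 136
136 = (8,8)_16 → 8² + 8² = 128
128 = (8,0)_16 → 8² + 0² = 64
64 = (4,0)_16 → 4² + 0² = 16
16 = (1,0)_16 → 1² + 0² = 1  — reached the fixed point 1.
1 → 1, so 1 is the first repeated value.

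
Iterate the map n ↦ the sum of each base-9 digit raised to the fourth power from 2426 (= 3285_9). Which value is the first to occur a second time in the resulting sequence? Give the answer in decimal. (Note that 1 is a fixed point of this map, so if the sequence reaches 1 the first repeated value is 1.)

4098

2426 = (3,2,8,5)_9 → 3⁴ + 2⁴ + 8⁴ + 5⁴ = 4818
4818 = (6,5,4,3)_9 → 6⁴ + 5⁴ + 4⁴ + 3⁴ = 2258
2258 = (3,0,7,8)_9 → 3⁴ + 0⁴ + 7⁴ + 8⁴ = 6578
6578 = (1,0,0,1,8)_9 → 1⁴ + 0⁴ + 0⁴ + 1⁴ + 8⁴ = 4098
4098 = (5,5,5,3)_9 → 5⁴ + 5⁴ + 5⁴ + 3⁴ = 1956
1956 = (2,6,1,3)_9 → 2⁴ + 6⁴ + 1⁴ + 3⁴ = 1394
1394 = (1,8,1,8)_9 → 1⁴ + 8⁴ + 1⁴ + 8⁴ = 8194
8194 = (1,2,2,1,4)_9 → 1⁴ + 2⁴ + 2⁴ + 1⁴ + 4⁴ = 290
290 = (3,5,2)_9 → 3⁴ + 5⁴ + 2⁴ = 722
722 = (8,8,2)_9 → 8⁴ + 8⁴ + 2⁴ = 8208
8208 = (1,2,2,3,0)_9 → 1⁴ + 2⁴ + 2⁴ + 3⁴ + 0⁴ = 114
114 = (1,3,6)_9 → 1⁴ + 3⁴ + 6⁴ = 1378
1378 = (1,8,0,1)_9 → 1⁴ + 8⁴ + 0⁴ + 1⁴ = 4098  — 4098 already appeared earlier.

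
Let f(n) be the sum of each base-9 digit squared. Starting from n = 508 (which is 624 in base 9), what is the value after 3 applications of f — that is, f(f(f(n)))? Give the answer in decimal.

508 = (6,2,4)_9 → 6² + 2² + 4² = 36 + 4 + 16 = 56
56 = (6,2)_9 → 6² + 2² = 36 + 4 = 40
40 = (4,4)_9 → 4² + 4² = 16 + 16 = 32

32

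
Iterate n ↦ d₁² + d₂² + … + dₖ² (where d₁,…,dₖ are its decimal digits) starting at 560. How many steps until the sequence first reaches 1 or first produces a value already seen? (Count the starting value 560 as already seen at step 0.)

560 → 5² + 6² + 0² = 25 + 36 + 0 = 61
61 → 6² + 1² = 36 + 1 = 37
37 → 3² + 7² = 9 + 49 = 58
58 → 5² + 8² = 25 + 64 = 89
89 → 8² + 9² = 64 + 81 = 145
145 → 1² + 4² + 5² = 1 + 16 + 25 = 42
42 → 4² + 2² = 16 + 4 = 20
20 → 2² + 0² = 4 + 0 = 4
4 → 4² = 16
16 → 1² + 6² = 1 + 36 = 37  — 37 repeats.
That took 10 steps.

10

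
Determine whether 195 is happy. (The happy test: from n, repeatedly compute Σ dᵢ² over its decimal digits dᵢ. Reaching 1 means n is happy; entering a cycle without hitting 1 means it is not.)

not happy

195 → 1² + 9² + 5² = 107
107 → 1² + 0² + 7² = 50
50 → 5² + 0² = 25
25 → 2² + 5² = 29
29 → 2² + 9² = 85
85 → 8² + 5² = 89
89 → 8² + 9² = 145
145 → 1² + 4² + 5² = 42
42 → 4² + 2² = 20
20 → 2² + 0² = 4
4 → 4² = 16
16 → 1² + 6² = 37
37 → 3² + 7² = 58
58 → 5² + 8² = 89  — 89 already seen; the sequence cycles without reaching 1.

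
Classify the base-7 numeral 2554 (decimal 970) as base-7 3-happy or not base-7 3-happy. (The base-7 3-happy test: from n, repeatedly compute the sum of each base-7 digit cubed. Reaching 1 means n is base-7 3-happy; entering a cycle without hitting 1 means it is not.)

not base-7 3-happy

970 = (2,5,5,4)_7 → 322
322 = (6,4,0)_7 → 280
280 = (5,5,0)_7 → 250
250 = (5,0,5)_7 → 250  — 250 already seen; the sequence cycles without reaching 1.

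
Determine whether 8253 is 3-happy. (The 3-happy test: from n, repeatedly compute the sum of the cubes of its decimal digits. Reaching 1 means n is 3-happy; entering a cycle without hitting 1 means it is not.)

not 3-happy

8253 → 8³ + 2³ + 5³ + 3³ = 512 + 8 + 125 + 27 = 672
672 → 6³ + 7³ + 2³ = 216 + 343 + 8 = 567
567 → 5³ + 6³ + 7³ = 125 + 216 + 343 = 684
684 → 6³ + 8³ + 4³ = 216 + 512 + 64 = 792
792 → 7³ + 9³ + 2³ = 343 + 729 + 8 = 1080
1080 → 1³ + 0³ + 8³ + 0³ = 1 + 0 + 512 + 0 = 513
513 → 5³ + 1³ + 3³ = 125 + 1 + 27 = 153
153 → 1³ + 5³ + 3³ = 1 + 125 + 27 = 153  — 153 already seen; the sequence cycles without reaching 1.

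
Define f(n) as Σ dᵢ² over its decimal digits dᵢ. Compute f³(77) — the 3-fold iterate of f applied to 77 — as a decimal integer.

77 → 7² + 7² = 98
98 → 9² + 8² = 145
145 → 1² + 4² + 5² = 42

42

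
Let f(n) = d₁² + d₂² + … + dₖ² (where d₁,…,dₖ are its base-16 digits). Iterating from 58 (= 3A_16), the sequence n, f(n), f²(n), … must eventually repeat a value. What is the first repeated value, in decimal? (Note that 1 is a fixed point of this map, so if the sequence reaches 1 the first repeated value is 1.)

58 = (3,10)_16 → 3² + 10² = 109
109 = (6,13)_16 → 6² + 13² = 205
205 = (12,13)_16 → 12² + 13² = 313
313 = (1,3,9)_16 → 1² + 3² + 9² = 91
91 = (5,11)_16 → 5² + 11² = 146
146 = (9,2)_16 → 9² + 2² = 85
85 = (5,5)_16 → 5² + 5² = 50
50 = (3,2)_16 → 3² + 2² = 13
13 = (13)_16 → 13² = 169
169 = (10,9)_16 → 10² + 9² = 181
181 = (11,5)_16 → 11² + 5² = 146  — 146 already appeared earlier.

146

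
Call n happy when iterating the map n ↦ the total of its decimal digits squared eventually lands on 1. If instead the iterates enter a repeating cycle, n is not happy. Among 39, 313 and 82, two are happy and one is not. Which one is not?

39: 39 → 90 → 81 → 65 → 61 → 37 → 58 → 89 → 145 → 42 → 20 → 4 → 16 → 37  — repeats 37 (not happy)
313: 313 → 19 → 82 → 68 → 100 → 1  — reaches 1 (happy)
82: 82 → 68 → 100 → 1  — reaches 1 (happy)

39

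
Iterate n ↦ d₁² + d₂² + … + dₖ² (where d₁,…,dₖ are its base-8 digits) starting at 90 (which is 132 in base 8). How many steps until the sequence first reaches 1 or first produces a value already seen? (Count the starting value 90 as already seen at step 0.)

6

90 = (1,3,2)_8 → 1² + 3² + 2² = 14
14 = (1,6)_8 → 1² + 6² = 37
37 = (4,5)_8 → 4² + 5² = 41
41 = (5,1)_8 → 5² + 1² = 26
26 = (3,2)_8 → 3² + 2² = 13
13 = (1,5)_8 → 1² + 5² = 26  — 26 repeats.
That took 6 steps.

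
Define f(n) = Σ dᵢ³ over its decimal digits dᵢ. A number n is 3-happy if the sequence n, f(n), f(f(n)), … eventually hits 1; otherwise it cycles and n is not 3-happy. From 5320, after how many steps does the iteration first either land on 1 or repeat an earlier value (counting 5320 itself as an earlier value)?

5320 → 160
160 → 217
217 → 352
352 → 160  — 160 repeats.
That took 4 steps.

4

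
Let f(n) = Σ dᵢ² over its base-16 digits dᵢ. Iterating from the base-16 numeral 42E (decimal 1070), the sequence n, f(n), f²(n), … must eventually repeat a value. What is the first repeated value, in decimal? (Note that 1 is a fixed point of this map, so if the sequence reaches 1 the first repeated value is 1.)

1

1070 = (4,2,14)_16 → 4² + 2² + 14² = 16 + 4 + 196 = 216
216 = (13,8)_16 → 13² + 8² = 169 + 64 = 233
233 = (14,9)_16 → 14² + 9² = 196 + 81 = 277
277 = (1,1,5)_16 → 1² + 1² + 5² = 1 + 1 + 25 = 27
27 = (1,11)_16 → 1² + 11² = 1 + 121 = 122
122 = (7,10)_16 → 7² + 10² = 49 + 100 = 149
149 = (9,5)_16 → 9² + 5² = 81 + 25 = 106
106 = (6,10)_16 → 6² + 10² = 36 + 100 = 136
136 = (8,8)_16 → 8² + 8² = 64 + 64 = 128
128 = (8,0)_16 → 8² + 0² = 64 + 0 = 64
64 = (4,0)_16 → 4² + 0² = 16 + 0 = 16
16 = (1,0)_16 → 1² + 0² = 1 + 0 = 1  — reached the fixed point 1.
1 → 1, so 1 is the first repeated value.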